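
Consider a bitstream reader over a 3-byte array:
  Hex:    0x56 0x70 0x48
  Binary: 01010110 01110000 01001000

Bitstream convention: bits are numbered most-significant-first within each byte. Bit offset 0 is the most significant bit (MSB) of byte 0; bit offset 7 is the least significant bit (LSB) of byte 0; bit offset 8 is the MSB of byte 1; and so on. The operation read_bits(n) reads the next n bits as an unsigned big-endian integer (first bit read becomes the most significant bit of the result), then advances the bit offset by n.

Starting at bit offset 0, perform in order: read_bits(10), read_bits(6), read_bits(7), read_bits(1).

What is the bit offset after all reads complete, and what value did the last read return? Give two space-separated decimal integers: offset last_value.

Answer: 24 0

Derivation:
Read 1: bits[0:10] width=10 -> value=345 (bin 0101011001); offset now 10 = byte 1 bit 2; 14 bits remain
Read 2: bits[10:16] width=6 -> value=48 (bin 110000); offset now 16 = byte 2 bit 0; 8 bits remain
Read 3: bits[16:23] width=7 -> value=36 (bin 0100100); offset now 23 = byte 2 bit 7; 1 bits remain
Read 4: bits[23:24] width=1 -> value=0 (bin 0); offset now 24 = byte 3 bit 0; 0 bits remain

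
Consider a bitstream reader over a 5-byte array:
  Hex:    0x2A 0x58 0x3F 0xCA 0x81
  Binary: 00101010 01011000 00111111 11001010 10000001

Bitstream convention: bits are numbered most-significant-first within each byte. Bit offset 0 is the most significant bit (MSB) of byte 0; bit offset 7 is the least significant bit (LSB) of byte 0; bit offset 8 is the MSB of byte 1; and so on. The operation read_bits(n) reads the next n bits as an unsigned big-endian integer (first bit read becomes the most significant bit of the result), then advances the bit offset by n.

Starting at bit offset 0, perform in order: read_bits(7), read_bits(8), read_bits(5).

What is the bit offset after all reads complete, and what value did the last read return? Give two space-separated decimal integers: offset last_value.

Read 1: bits[0:7] width=7 -> value=21 (bin 0010101); offset now 7 = byte 0 bit 7; 33 bits remain
Read 2: bits[7:15] width=8 -> value=44 (bin 00101100); offset now 15 = byte 1 bit 7; 25 bits remain
Read 3: bits[15:20] width=5 -> value=3 (bin 00011); offset now 20 = byte 2 bit 4; 20 bits remain

Answer: 20 3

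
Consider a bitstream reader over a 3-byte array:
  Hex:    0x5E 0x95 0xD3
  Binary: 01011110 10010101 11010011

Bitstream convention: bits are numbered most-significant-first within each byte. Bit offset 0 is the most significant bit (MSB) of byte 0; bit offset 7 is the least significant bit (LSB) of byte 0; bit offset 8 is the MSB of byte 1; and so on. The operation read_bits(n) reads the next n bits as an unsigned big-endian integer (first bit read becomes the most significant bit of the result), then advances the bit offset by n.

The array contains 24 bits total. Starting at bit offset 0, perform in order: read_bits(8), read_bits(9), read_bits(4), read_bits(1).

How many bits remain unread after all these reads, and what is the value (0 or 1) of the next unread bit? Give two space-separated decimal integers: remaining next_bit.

Read 1: bits[0:8] width=8 -> value=94 (bin 01011110); offset now 8 = byte 1 bit 0; 16 bits remain
Read 2: bits[8:17] width=9 -> value=299 (bin 100101011); offset now 17 = byte 2 bit 1; 7 bits remain
Read 3: bits[17:21] width=4 -> value=10 (bin 1010); offset now 21 = byte 2 bit 5; 3 bits remain
Read 4: bits[21:22] width=1 -> value=0 (bin 0); offset now 22 = byte 2 bit 6; 2 bits remain

Answer: 2 1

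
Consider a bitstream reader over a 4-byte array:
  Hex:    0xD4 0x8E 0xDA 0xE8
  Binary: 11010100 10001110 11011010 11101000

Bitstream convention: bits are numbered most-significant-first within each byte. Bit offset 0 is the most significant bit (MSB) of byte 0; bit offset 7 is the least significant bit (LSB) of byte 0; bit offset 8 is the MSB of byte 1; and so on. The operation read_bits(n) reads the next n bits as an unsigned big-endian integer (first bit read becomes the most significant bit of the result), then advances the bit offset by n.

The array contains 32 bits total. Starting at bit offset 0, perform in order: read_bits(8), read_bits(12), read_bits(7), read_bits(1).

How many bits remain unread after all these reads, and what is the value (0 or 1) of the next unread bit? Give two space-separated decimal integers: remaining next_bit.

Answer: 4 1

Derivation:
Read 1: bits[0:8] width=8 -> value=212 (bin 11010100); offset now 8 = byte 1 bit 0; 24 bits remain
Read 2: bits[8:20] width=12 -> value=2285 (bin 100011101101); offset now 20 = byte 2 bit 4; 12 bits remain
Read 3: bits[20:27] width=7 -> value=87 (bin 1010111); offset now 27 = byte 3 bit 3; 5 bits remain
Read 4: bits[27:28] width=1 -> value=0 (bin 0); offset now 28 = byte 3 bit 4; 4 bits remain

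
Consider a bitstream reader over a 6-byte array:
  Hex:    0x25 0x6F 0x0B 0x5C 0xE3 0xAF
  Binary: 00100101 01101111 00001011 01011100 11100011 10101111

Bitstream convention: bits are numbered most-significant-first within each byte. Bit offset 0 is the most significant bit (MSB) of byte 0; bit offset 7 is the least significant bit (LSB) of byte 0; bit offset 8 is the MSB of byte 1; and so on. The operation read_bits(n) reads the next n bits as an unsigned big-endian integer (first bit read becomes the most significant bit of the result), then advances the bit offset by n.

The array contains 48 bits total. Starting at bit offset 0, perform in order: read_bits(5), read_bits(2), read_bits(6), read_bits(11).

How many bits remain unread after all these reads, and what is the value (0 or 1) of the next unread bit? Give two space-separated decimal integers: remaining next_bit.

Read 1: bits[0:5] width=5 -> value=4 (bin 00100); offset now 5 = byte 0 bit 5; 43 bits remain
Read 2: bits[5:7] width=2 -> value=2 (bin 10); offset now 7 = byte 0 bit 7; 41 bits remain
Read 3: bits[7:13] width=6 -> value=45 (bin 101101); offset now 13 = byte 1 bit 5; 35 bits remain
Read 4: bits[13:24] width=11 -> value=1803 (bin 11100001011); offset now 24 = byte 3 bit 0; 24 bits remain

Answer: 24 0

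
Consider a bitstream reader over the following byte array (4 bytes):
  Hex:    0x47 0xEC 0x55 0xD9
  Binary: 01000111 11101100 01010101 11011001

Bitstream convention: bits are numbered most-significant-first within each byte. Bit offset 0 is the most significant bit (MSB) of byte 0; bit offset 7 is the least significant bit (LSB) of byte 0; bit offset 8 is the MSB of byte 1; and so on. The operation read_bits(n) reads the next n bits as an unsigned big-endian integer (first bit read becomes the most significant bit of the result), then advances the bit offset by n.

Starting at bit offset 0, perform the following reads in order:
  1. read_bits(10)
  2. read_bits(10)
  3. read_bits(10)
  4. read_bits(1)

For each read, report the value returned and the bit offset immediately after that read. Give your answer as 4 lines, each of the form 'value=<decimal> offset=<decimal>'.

Answer: value=287 offset=10
value=709 offset=20
value=374 offset=30
value=0 offset=31

Derivation:
Read 1: bits[0:10] width=10 -> value=287 (bin 0100011111); offset now 10 = byte 1 bit 2; 22 bits remain
Read 2: bits[10:20] width=10 -> value=709 (bin 1011000101); offset now 20 = byte 2 bit 4; 12 bits remain
Read 3: bits[20:30] width=10 -> value=374 (bin 0101110110); offset now 30 = byte 3 bit 6; 2 bits remain
Read 4: bits[30:31] width=1 -> value=0 (bin 0); offset now 31 = byte 3 bit 7; 1 bits remain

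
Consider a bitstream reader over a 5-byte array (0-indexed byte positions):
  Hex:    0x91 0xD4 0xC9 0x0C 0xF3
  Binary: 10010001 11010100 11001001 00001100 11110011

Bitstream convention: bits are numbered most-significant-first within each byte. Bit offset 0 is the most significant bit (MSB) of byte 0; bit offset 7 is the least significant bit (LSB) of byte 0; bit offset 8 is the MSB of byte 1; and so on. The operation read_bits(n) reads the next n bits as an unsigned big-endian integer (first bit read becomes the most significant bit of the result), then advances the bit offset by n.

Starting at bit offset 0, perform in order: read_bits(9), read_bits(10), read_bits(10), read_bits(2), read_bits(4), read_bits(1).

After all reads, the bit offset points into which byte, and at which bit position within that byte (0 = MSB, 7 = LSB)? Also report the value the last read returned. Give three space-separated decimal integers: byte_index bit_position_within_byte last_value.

Read 1: bits[0:9] width=9 -> value=291 (bin 100100011); offset now 9 = byte 1 bit 1; 31 bits remain
Read 2: bits[9:19] width=10 -> value=678 (bin 1010100110); offset now 19 = byte 2 bit 3; 21 bits remain
Read 3: bits[19:29] width=10 -> value=289 (bin 0100100001); offset now 29 = byte 3 bit 5; 11 bits remain
Read 4: bits[29:31] width=2 -> value=2 (bin 10); offset now 31 = byte 3 bit 7; 9 bits remain
Read 5: bits[31:35] width=4 -> value=7 (bin 0111); offset now 35 = byte 4 bit 3; 5 bits remain
Read 6: bits[35:36] width=1 -> value=1 (bin 1); offset now 36 = byte 4 bit 4; 4 bits remain

Answer: 4 4 1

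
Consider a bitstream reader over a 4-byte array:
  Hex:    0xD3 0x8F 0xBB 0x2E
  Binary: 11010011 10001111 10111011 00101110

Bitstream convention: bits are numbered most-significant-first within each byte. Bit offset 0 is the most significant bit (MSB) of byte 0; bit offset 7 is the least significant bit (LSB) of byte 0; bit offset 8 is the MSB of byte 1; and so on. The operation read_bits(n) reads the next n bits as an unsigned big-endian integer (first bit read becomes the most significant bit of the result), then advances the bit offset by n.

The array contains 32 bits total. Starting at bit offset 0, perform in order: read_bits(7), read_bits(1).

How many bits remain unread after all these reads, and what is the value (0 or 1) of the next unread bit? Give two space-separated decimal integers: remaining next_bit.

Answer: 24 1

Derivation:
Read 1: bits[0:7] width=7 -> value=105 (bin 1101001); offset now 7 = byte 0 bit 7; 25 bits remain
Read 2: bits[7:8] width=1 -> value=1 (bin 1); offset now 8 = byte 1 bit 0; 24 bits remain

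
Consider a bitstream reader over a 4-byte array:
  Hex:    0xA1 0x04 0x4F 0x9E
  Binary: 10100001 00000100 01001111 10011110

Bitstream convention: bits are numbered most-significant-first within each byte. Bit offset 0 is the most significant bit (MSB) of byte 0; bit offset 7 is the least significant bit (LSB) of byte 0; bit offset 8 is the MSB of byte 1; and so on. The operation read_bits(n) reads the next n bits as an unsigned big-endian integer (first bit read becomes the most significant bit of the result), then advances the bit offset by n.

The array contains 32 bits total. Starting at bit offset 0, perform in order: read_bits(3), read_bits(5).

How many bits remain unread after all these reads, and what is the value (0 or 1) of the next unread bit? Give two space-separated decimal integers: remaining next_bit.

Answer: 24 0

Derivation:
Read 1: bits[0:3] width=3 -> value=5 (bin 101); offset now 3 = byte 0 bit 3; 29 bits remain
Read 2: bits[3:8] width=5 -> value=1 (bin 00001); offset now 8 = byte 1 bit 0; 24 bits remain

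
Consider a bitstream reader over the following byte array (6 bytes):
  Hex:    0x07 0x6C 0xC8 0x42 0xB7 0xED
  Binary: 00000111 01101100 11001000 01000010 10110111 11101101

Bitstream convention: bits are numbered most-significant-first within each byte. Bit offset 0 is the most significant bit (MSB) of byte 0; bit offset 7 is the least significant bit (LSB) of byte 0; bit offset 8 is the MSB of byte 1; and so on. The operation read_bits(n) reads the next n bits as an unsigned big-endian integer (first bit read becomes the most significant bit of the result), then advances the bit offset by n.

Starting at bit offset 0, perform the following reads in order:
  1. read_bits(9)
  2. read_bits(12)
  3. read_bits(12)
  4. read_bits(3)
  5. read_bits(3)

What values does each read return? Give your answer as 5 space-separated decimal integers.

Answer: 14 3481 133 3 3

Derivation:
Read 1: bits[0:9] width=9 -> value=14 (bin 000001110); offset now 9 = byte 1 bit 1; 39 bits remain
Read 2: bits[9:21] width=12 -> value=3481 (bin 110110011001); offset now 21 = byte 2 bit 5; 27 bits remain
Read 3: bits[21:33] width=12 -> value=133 (bin 000010000101); offset now 33 = byte 4 bit 1; 15 bits remain
Read 4: bits[33:36] width=3 -> value=3 (bin 011); offset now 36 = byte 4 bit 4; 12 bits remain
Read 5: bits[36:39] width=3 -> value=3 (bin 011); offset now 39 = byte 4 bit 7; 9 bits remain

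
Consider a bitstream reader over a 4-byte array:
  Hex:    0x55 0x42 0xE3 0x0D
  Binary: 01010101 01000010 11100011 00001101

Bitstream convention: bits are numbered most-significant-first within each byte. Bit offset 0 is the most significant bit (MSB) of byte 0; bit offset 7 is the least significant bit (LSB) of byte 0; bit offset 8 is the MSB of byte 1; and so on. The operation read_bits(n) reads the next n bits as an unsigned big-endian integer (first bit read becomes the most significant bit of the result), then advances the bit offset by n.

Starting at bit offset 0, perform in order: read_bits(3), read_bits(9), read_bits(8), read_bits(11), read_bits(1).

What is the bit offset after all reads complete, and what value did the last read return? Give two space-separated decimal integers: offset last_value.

Read 1: bits[0:3] width=3 -> value=2 (bin 010); offset now 3 = byte 0 bit 3; 29 bits remain
Read 2: bits[3:12] width=9 -> value=340 (bin 101010100); offset now 12 = byte 1 bit 4; 20 bits remain
Read 3: bits[12:20] width=8 -> value=46 (bin 00101110); offset now 20 = byte 2 bit 4; 12 bits remain
Read 4: bits[20:31] width=11 -> value=390 (bin 00110000110); offset now 31 = byte 3 bit 7; 1 bits remain
Read 5: bits[31:32] width=1 -> value=1 (bin 1); offset now 32 = byte 4 bit 0; 0 bits remain

Answer: 32 1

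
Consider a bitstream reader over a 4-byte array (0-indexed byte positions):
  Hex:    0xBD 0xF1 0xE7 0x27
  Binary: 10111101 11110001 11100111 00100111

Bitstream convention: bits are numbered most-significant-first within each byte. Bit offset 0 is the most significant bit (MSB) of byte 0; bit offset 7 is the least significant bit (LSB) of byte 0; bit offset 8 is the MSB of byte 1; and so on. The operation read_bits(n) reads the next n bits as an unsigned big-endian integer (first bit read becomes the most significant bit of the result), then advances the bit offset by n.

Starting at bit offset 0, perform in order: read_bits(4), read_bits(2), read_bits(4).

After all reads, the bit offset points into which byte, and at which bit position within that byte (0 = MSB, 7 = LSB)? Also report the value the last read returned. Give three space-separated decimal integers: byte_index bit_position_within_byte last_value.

Answer: 1 2 7

Derivation:
Read 1: bits[0:4] width=4 -> value=11 (bin 1011); offset now 4 = byte 0 bit 4; 28 bits remain
Read 2: bits[4:6] width=2 -> value=3 (bin 11); offset now 6 = byte 0 bit 6; 26 bits remain
Read 3: bits[6:10] width=4 -> value=7 (bin 0111); offset now 10 = byte 1 bit 2; 22 bits remain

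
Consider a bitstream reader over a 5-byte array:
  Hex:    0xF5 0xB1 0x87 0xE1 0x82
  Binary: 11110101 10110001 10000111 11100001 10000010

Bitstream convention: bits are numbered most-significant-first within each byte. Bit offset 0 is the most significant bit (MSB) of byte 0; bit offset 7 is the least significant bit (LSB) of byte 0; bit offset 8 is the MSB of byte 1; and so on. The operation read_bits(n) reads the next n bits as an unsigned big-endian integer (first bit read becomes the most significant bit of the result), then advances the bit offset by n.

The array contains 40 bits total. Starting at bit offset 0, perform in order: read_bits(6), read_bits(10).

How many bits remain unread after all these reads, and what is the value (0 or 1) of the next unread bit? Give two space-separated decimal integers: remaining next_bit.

Read 1: bits[0:6] width=6 -> value=61 (bin 111101); offset now 6 = byte 0 bit 6; 34 bits remain
Read 2: bits[6:16] width=10 -> value=433 (bin 0110110001); offset now 16 = byte 2 bit 0; 24 bits remain

Answer: 24 1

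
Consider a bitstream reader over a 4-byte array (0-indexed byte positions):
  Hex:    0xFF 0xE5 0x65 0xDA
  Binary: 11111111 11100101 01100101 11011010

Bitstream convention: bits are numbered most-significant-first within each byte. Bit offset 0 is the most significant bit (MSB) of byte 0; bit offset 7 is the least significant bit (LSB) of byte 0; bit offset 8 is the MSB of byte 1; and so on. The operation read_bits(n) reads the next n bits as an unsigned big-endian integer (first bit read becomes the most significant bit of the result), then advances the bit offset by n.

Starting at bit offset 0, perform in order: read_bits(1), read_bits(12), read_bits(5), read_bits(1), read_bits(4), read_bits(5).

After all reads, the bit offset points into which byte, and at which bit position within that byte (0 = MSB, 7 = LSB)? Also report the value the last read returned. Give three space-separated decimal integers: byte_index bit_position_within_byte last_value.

Read 1: bits[0:1] width=1 -> value=1 (bin 1); offset now 1 = byte 0 bit 1; 31 bits remain
Read 2: bits[1:13] width=12 -> value=4092 (bin 111111111100); offset now 13 = byte 1 bit 5; 19 bits remain
Read 3: bits[13:18] width=5 -> value=21 (bin 10101); offset now 18 = byte 2 bit 2; 14 bits remain
Read 4: bits[18:19] width=1 -> value=1 (bin 1); offset now 19 = byte 2 bit 3; 13 bits remain
Read 5: bits[19:23] width=4 -> value=2 (bin 0010); offset now 23 = byte 2 bit 7; 9 bits remain
Read 6: bits[23:28] width=5 -> value=29 (bin 11101); offset now 28 = byte 3 bit 4; 4 bits remain

Answer: 3 4 29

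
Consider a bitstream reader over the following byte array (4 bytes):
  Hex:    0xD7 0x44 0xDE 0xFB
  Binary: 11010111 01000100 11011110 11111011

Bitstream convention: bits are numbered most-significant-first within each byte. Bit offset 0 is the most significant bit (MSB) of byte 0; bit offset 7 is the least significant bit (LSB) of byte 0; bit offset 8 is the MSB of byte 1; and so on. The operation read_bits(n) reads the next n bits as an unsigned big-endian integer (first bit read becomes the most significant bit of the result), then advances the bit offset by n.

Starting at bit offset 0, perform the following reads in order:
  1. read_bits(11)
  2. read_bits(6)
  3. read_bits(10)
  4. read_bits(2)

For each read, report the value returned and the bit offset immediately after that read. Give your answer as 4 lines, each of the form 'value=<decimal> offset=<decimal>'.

Answer: value=1722 offset=11
value=9 offset=17
value=759 offset=27
value=3 offset=29

Derivation:
Read 1: bits[0:11] width=11 -> value=1722 (bin 11010111010); offset now 11 = byte 1 bit 3; 21 bits remain
Read 2: bits[11:17] width=6 -> value=9 (bin 001001); offset now 17 = byte 2 bit 1; 15 bits remain
Read 3: bits[17:27] width=10 -> value=759 (bin 1011110111); offset now 27 = byte 3 bit 3; 5 bits remain
Read 4: bits[27:29] width=2 -> value=3 (bin 11); offset now 29 = byte 3 bit 5; 3 bits remain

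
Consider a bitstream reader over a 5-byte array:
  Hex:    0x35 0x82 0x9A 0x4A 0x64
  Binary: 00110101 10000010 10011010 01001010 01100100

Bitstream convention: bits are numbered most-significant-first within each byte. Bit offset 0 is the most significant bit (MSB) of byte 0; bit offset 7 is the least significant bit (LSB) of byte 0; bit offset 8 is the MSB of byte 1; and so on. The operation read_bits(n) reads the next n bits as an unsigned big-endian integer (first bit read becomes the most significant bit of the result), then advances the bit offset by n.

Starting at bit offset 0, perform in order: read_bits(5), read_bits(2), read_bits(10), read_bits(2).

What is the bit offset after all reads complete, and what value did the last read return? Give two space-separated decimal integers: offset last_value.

Read 1: bits[0:5] width=5 -> value=6 (bin 00110); offset now 5 = byte 0 bit 5; 35 bits remain
Read 2: bits[5:7] width=2 -> value=2 (bin 10); offset now 7 = byte 0 bit 7; 33 bits remain
Read 3: bits[7:17] width=10 -> value=773 (bin 1100000101); offset now 17 = byte 2 bit 1; 23 bits remain
Read 4: bits[17:19] width=2 -> value=0 (bin 00); offset now 19 = byte 2 bit 3; 21 bits remain

Answer: 19 0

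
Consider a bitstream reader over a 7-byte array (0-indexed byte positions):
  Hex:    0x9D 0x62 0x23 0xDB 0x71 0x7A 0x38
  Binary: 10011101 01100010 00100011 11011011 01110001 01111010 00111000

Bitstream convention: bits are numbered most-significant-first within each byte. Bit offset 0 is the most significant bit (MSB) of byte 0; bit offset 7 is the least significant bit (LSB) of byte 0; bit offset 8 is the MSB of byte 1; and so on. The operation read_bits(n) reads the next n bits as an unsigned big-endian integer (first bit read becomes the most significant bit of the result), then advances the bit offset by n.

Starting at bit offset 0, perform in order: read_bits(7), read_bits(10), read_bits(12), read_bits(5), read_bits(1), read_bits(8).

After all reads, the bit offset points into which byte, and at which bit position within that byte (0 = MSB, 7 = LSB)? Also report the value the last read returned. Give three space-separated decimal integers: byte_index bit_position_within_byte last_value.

Answer: 5 3 139

Derivation:
Read 1: bits[0:7] width=7 -> value=78 (bin 1001110); offset now 7 = byte 0 bit 7; 49 bits remain
Read 2: bits[7:17] width=10 -> value=708 (bin 1011000100); offset now 17 = byte 2 bit 1; 39 bits remain
Read 3: bits[17:29] width=12 -> value=1147 (bin 010001111011); offset now 29 = byte 3 bit 5; 27 bits remain
Read 4: bits[29:34] width=5 -> value=13 (bin 01101); offset now 34 = byte 4 bit 2; 22 bits remain
Read 5: bits[34:35] width=1 -> value=1 (bin 1); offset now 35 = byte 4 bit 3; 21 bits remain
Read 6: bits[35:43] width=8 -> value=139 (bin 10001011); offset now 43 = byte 5 bit 3; 13 bits remain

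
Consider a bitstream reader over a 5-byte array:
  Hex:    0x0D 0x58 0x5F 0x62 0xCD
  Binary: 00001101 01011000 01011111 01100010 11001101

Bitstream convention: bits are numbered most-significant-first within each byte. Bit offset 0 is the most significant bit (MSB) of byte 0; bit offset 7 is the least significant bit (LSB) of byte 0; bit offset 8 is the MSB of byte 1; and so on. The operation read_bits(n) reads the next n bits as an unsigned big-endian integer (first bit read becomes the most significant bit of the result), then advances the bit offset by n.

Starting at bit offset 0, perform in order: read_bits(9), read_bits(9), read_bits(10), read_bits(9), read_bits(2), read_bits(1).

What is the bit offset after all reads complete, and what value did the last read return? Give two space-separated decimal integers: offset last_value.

Answer: 40 1

Derivation:
Read 1: bits[0:9] width=9 -> value=26 (bin 000011010); offset now 9 = byte 1 bit 1; 31 bits remain
Read 2: bits[9:18] width=9 -> value=353 (bin 101100001); offset now 18 = byte 2 bit 2; 22 bits remain
Read 3: bits[18:28] width=10 -> value=502 (bin 0111110110); offset now 28 = byte 3 bit 4; 12 bits remain
Read 4: bits[28:37] width=9 -> value=89 (bin 001011001); offset now 37 = byte 4 bit 5; 3 bits remain
Read 5: bits[37:39] width=2 -> value=2 (bin 10); offset now 39 = byte 4 bit 7; 1 bits remain
Read 6: bits[39:40] width=1 -> value=1 (bin 1); offset now 40 = byte 5 bit 0; 0 bits remain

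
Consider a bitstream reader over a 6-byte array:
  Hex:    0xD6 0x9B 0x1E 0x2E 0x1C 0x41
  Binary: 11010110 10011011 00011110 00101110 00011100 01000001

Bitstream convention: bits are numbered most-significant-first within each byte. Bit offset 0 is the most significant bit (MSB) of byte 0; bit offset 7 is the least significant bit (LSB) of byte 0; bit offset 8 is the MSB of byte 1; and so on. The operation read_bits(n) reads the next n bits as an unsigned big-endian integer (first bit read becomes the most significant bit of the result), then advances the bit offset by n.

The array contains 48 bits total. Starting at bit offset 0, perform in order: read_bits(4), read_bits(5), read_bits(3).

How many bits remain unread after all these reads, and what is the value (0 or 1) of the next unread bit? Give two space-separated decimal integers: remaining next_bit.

Answer: 36 1

Derivation:
Read 1: bits[0:4] width=4 -> value=13 (bin 1101); offset now 4 = byte 0 bit 4; 44 bits remain
Read 2: bits[4:9] width=5 -> value=13 (bin 01101); offset now 9 = byte 1 bit 1; 39 bits remain
Read 3: bits[9:12] width=3 -> value=1 (bin 001); offset now 12 = byte 1 bit 4; 36 bits remain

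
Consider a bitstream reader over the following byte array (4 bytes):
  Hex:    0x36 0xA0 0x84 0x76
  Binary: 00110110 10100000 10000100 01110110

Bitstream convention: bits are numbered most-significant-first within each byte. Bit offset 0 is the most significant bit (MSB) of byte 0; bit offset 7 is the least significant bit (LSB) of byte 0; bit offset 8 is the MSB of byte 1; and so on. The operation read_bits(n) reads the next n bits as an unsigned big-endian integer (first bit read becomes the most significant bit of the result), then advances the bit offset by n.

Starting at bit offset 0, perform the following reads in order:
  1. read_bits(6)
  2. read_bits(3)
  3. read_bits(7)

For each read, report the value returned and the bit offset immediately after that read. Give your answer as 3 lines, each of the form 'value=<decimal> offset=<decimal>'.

Answer: value=13 offset=6
value=5 offset=9
value=32 offset=16

Derivation:
Read 1: bits[0:6] width=6 -> value=13 (bin 001101); offset now 6 = byte 0 bit 6; 26 bits remain
Read 2: bits[6:9] width=3 -> value=5 (bin 101); offset now 9 = byte 1 bit 1; 23 bits remain
Read 3: bits[9:16] width=7 -> value=32 (bin 0100000); offset now 16 = byte 2 bit 0; 16 bits remain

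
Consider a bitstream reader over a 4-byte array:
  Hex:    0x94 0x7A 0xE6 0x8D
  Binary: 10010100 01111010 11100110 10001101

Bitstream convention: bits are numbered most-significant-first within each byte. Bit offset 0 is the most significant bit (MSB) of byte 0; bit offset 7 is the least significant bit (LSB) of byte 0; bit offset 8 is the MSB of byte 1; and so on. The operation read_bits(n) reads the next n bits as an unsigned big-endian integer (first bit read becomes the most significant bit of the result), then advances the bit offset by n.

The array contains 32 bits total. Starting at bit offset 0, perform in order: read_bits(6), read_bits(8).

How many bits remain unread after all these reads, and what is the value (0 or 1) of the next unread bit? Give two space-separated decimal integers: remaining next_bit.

Read 1: bits[0:6] width=6 -> value=37 (bin 100101); offset now 6 = byte 0 bit 6; 26 bits remain
Read 2: bits[6:14] width=8 -> value=30 (bin 00011110); offset now 14 = byte 1 bit 6; 18 bits remain

Answer: 18 1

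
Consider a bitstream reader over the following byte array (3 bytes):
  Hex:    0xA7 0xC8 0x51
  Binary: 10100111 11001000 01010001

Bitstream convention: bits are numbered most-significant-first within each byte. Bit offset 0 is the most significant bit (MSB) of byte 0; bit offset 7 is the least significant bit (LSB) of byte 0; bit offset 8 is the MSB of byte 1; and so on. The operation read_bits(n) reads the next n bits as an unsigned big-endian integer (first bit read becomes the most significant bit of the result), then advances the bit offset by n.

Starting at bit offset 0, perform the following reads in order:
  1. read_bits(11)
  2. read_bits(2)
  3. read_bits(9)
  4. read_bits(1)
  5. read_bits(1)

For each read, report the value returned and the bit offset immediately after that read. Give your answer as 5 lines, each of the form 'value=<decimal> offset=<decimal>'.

Read 1: bits[0:11] width=11 -> value=1342 (bin 10100111110); offset now 11 = byte 1 bit 3; 13 bits remain
Read 2: bits[11:13] width=2 -> value=1 (bin 01); offset now 13 = byte 1 bit 5; 11 bits remain
Read 3: bits[13:22] width=9 -> value=20 (bin 000010100); offset now 22 = byte 2 bit 6; 2 bits remain
Read 4: bits[22:23] width=1 -> value=0 (bin 0); offset now 23 = byte 2 bit 7; 1 bits remain
Read 5: bits[23:24] width=1 -> value=1 (bin 1); offset now 24 = byte 3 bit 0; 0 bits remain

Answer: value=1342 offset=11
value=1 offset=13
value=20 offset=22
value=0 offset=23
value=1 offset=24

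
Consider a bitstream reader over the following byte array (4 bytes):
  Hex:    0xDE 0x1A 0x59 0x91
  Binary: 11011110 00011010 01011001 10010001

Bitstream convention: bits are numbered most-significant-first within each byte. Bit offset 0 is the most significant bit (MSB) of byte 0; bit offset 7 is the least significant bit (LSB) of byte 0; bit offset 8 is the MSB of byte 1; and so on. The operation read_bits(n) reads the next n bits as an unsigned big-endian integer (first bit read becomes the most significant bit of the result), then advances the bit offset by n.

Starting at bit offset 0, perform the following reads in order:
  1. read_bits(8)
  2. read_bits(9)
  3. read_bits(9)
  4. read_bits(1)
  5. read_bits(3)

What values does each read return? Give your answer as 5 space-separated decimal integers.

Answer: 222 52 358 0 4

Derivation:
Read 1: bits[0:8] width=8 -> value=222 (bin 11011110); offset now 8 = byte 1 bit 0; 24 bits remain
Read 2: bits[8:17] width=9 -> value=52 (bin 000110100); offset now 17 = byte 2 bit 1; 15 bits remain
Read 3: bits[17:26] width=9 -> value=358 (bin 101100110); offset now 26 = byte 3 bit 2; 6 bits remain
Read 4: bits[26:27] width=1 -> value=0 (bin 0); offset now 27 = byte 3 bit 3; 5 bits remain
Read 5: bits[27:30] width=3 -> value=4 (bin 100); offset now 30 = byte 3 bit 6; 2 bits remain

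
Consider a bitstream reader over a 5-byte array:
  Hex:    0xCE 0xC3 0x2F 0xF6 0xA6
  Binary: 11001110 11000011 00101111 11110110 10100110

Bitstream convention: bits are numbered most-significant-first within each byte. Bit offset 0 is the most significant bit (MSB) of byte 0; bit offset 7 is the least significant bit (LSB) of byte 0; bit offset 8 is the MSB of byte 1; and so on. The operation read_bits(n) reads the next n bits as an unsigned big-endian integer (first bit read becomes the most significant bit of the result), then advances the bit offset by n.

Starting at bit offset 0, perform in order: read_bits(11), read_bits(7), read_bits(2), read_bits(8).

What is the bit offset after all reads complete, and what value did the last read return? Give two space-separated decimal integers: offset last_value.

Answer: 28 255

Derivation:
Read 1: bits[0:11] width=11 -> value=1654 (bin 11001110110); offset now 11 = byte 1 bit 3; 29 bits remain
Read 2: bits[11:18] width=7 -> value=12 (bin 0001100); offset now 18 = byte 2 bit 2; 22 bits remain
Read 3: bits[18:20] width=2 -> value=2 (bin 10); offset now 20 = byte 2 bit 4; 20 bits remain
Read 4: bits[20:28] width=8 -> value=255 (bin 11111111); offset now 28 = byte 3 bit 4; 12 bits remain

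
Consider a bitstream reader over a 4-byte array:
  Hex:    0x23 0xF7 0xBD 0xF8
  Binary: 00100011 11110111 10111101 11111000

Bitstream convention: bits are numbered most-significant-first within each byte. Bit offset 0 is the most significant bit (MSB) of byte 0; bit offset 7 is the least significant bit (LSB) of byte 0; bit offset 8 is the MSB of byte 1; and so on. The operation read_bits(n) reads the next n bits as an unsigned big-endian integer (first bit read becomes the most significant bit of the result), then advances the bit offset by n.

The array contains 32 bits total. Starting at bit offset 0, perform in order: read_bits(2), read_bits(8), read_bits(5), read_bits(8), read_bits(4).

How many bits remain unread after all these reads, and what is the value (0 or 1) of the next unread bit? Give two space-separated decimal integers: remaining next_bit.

Read 1: bits[0:2] width=2 -> value=0 (bin 00); offset now 2 = byte 0 bit 2; 30 bits remain
Read 2: bits[2:10] width=8 -> value=143 (bin 10001111); offset now 10 = byte 1 bit 2; 22 bits remain
Read 3: bits[10:15] width=5 -> value=27 (bin 11011); offset now 15 = byte 1 bit 7; 17 bits remain
Read 4: bits[15:23] width=8 -> value=222 (bin 11011110); offset now 23 = byte 2 bit 7; 9 bits remain
Read 5: bits[23:27] width=4 -> value=15 (bin 1111); offset now 27 = byte 3 bit 3; 5 bits remain

Answer: 5 1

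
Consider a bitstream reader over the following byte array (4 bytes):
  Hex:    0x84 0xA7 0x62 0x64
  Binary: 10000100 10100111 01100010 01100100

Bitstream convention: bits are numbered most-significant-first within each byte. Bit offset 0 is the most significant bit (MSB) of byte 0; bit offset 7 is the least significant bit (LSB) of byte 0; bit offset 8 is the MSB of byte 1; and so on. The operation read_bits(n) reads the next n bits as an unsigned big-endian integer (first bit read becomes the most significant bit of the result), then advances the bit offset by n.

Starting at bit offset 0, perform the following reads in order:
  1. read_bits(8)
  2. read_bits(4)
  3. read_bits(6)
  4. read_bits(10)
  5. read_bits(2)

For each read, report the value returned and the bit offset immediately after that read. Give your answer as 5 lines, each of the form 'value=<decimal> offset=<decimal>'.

Answer: value=132 offset=8
value=10 offset=12
value=29 offset=18
value=550 offset=28
value=1 offset=30

Derivation:
Read 1: bits[0:8] width=8 -> value=132 (bin 10000100); offset now 8 = byte 1 bit 0; 24 bits remain
Read 2: bits[8:12] width=4 -> value=10 (bin 1010); offset now 12 = byte 1 bit 4; 20 bits remain
Read 3: bits[12:18] width=6 -> value=29 (bin 011101); offset now 18 = byte 2 bit 2; 14 bits remain
Read 4: bits[18:28] width=10 -> value=550 (bin 1000100110); offset now 28 = byte 3 bit 4; 4 bits remain
Read 5: bits[28:30] width=2 -> value=1 (bin 01); offset now 30 = byte 3 bit 6; 2 bits remain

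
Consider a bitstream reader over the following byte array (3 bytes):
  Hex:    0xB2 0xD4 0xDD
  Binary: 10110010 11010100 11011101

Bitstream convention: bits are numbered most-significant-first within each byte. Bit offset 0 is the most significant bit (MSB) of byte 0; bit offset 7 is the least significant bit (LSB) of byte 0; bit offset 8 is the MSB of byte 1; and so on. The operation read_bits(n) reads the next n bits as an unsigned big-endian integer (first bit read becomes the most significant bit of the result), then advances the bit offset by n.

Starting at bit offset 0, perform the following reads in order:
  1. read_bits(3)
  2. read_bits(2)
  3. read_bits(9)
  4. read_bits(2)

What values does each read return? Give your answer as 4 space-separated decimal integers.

Answer: 5 2 181 0

Derivation:
Read 1: bits[0:3] width=3 -> value=5 (bin 101); offset now 3 = byte 0 bit 3; 21 bits remain
Read 2: bits[3:5] width=2 -> value=2 (bin 10); offset now 5 = byte 0 bit 5; 19 bits remain
Read 3: bits[5:14] width=9 -> value=181 (bin 010110101); offset now 14 = byte 1 bit 6; 10 bits remain
Read 4: bits[14:16] width=2 -> value=0 (bin 00); offset now 16 = byte 2 bit 0; 8 bits remain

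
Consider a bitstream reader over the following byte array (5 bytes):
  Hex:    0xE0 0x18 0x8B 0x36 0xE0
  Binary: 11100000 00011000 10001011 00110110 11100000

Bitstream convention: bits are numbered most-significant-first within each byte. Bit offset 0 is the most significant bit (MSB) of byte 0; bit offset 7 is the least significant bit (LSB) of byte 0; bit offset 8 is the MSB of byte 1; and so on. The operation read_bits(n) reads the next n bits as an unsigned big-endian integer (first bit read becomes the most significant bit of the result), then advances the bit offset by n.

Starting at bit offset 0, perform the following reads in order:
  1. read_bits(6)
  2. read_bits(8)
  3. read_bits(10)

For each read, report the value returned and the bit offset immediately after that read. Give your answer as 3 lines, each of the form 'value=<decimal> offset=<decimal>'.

Answer: value=56 offset=6
value=6 offset=14
value=139 offset=24

Derivation:
Read 1: bits[0:6] width=6 -> value=56 (bin 111000); offset now 6 = byte 0 bit 6; 34 bits remain
Read 2: bits[6:14] width=8 -> value=6 (bin 00000110); offset now 14 = byte 1 bit 6; 26 bits remain
Read 3: bits[14:24] width=10 -> value=139 (bin 0010001011); offset now 24 = byte 3 bit 0; 16 bits remain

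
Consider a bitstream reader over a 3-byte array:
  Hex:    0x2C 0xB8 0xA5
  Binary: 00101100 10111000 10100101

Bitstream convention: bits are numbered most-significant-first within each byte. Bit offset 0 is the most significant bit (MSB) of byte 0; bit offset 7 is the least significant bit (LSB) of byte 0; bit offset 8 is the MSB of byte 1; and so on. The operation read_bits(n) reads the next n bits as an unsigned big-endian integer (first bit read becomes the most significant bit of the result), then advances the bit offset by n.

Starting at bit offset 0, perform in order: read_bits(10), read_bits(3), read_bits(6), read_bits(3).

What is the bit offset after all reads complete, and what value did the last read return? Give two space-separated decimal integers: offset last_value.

Answer: 22 1

Derivation:
Read 1: bits[0:10] width=10 -> value=178 (bin 0010110010); offset now 10 = byte 1 bit 2; 14 bits remain
Read 2: bits[10:13] width=3 -> value=7 (bin 111); offset now 13 = byte 1 bit 5; 11 bits remain
Read 3: bits[13:19] width=6 -> value=5 (bin 000101); offset now 19 = byte 2 bit 3; 5 bits remain
Read 4: bits[19:22] width=3 -> value=1 (bin 001); offset now 22 = byte 2 bit 6; 2 bits remain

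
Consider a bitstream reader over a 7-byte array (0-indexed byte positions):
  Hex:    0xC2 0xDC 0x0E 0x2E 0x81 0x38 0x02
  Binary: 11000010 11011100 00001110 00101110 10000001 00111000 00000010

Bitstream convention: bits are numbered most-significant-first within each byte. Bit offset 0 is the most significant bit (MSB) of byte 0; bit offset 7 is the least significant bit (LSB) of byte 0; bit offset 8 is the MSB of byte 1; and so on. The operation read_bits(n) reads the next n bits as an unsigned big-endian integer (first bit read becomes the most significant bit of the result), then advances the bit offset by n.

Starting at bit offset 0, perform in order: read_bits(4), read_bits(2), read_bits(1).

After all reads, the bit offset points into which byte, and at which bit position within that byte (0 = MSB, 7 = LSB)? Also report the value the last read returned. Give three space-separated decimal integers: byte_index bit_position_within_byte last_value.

Read 1: bits[0:4] width=4 -> value=12 (bin 1100); offset now 4 = byte 0 bit 4; 52 bits remain
Read 2: bits[4:6] width=2 -> value=0 (bin 00); offset now 6 = byte 0 bit 6; 50 bits remain
Read 3: bits[6:7] width=1 -> value=1 (bin 1); offset now 7 = byte 0 bit 7; 49 bits remain

Answer: 0 7 1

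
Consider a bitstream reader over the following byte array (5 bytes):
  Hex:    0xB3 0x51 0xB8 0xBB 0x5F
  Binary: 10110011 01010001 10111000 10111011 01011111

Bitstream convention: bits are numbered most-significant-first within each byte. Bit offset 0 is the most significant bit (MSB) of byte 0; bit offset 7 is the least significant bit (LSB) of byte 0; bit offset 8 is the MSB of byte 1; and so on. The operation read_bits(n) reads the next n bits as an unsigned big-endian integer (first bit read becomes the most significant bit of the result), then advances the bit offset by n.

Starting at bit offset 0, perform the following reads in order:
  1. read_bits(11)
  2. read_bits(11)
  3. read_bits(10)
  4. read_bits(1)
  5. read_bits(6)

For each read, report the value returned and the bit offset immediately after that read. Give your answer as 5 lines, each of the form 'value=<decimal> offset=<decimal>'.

Answer: value=1434 offset=11
value=1134 offset=22
value=187 offset=32
value=0 offset=33
value=47 offset=39

Derivation:
Read 1: bits[0:11] width=11 -> value=1434 (bin 10110011010); offset now 11 = byte 1 bit 3; 29 bits remain
Read 2: bits[11:22] width=11 -> value=1134 (bin 10001101110); offset now 22 = byte 2 bit 6; 18 bits remain
Read 3: bits[22:32] width=10 -> value=187 (bin 0010111011); offset now 32 = byte 4 bit 0; 8 bits remain
Read 4: bits[32:33] width=1 -> value=0 (bin 0); offset now 33 = byte 4 bit 1; 7 bits remain
Read 5: bits[33:39] width=6 -> value=47 (bin 101111); offset now 39 = byte 4 bit 7; 1 bits remain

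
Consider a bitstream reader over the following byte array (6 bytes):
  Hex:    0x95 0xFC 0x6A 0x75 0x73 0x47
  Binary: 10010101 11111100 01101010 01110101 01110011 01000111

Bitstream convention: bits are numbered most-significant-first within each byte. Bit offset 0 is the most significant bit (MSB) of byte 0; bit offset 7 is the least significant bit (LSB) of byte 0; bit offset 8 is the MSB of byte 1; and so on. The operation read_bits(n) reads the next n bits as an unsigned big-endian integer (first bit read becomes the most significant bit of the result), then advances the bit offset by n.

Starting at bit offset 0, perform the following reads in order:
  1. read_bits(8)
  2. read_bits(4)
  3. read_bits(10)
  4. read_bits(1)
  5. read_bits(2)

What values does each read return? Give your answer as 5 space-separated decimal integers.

Answer: 149 15 794 1 0

Derivation:
Read 1: bits[0:8] width=8 -> value=149 (bin 10010101); offset now 8 = byte 1 bit 0; 40 bits remain
Read 2: bits[8:12] width=4 -> value=15 (bin 1111); offset now 12 = byte 1 bit 4; 36 bits remain
Read 3: bits[12:22] width=10 -> value=794 (bin 1100011010); offset now 22 = byte 2 bit 6; 26 bits remain
Read 4: bits[22:23] width=1 -> value=1 (bin 1); offset now 23 = byte 2 bit 7; 25 bits remain
Read 5: bits[23:25] width=2 -> value=0 (bin 00); offset now 25 = byte 3 bit 1; 23 bits remain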